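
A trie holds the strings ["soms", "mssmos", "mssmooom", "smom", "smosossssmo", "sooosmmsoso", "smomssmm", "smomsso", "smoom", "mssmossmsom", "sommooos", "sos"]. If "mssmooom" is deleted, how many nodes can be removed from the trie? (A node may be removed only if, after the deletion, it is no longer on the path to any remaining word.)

3

After clearing the end-marker at "mssmooom", prune upward until reaching a node still needed by another word.
The suffix "oom" (3 nodes) is used only by "mssmooom"; the node for "mssmo" still has the child "s", so pruning stops there.
Nodes removed: 3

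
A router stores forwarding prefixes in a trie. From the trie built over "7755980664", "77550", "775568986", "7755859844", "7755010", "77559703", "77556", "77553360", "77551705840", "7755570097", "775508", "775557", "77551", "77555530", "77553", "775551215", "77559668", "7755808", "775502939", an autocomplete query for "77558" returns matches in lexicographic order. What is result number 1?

Words with prefix "77558", in lexicographic order: "7755808", "7755859844"
Position 1: 7755808

7755808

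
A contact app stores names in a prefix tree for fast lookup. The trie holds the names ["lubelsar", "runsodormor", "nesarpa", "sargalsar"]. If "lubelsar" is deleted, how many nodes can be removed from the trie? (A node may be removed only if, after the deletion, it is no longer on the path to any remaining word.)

8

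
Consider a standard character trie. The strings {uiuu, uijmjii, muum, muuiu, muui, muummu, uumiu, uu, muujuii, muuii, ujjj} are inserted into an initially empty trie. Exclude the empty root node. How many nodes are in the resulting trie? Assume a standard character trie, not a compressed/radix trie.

Count nodes per top-level branch (shared prefixes stored once):
  'm'-branch (muui, muuii, muuiu, muujuii, muum, muummu): 13 nodes
  'u'-branch (uijmjii, uiuu, ujjj, uu, uumiu): 16 nodes
Sum: 29

29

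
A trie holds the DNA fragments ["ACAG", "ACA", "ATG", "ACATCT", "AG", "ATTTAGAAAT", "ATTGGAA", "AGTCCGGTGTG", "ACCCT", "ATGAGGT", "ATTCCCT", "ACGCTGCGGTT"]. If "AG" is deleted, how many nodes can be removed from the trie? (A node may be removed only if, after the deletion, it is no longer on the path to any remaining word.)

After clearing the end-marker at "AG", prune upward until reaching a node still needed by another word.
Every node on "AG" is still needed (e.g. by "AGTCCGGTGTG"), so nothing is freed.
Nodes removed: 0

0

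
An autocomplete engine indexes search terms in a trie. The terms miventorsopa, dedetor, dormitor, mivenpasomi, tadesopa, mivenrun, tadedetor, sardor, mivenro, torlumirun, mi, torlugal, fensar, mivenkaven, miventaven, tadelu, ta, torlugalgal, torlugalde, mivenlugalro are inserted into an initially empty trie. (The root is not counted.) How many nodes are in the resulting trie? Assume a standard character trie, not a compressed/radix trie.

Trace insertions, counting only characters that open a new branch:
  "miventorsopa" → 12 new (m, i, v, e, n, t, o, r, s, o, p, a)
  "dedetor" → 7 new (d, e, d, e, t, o, r)
  "dormitor" → prefix "d" already present; 7 new (o, r, m, i, t, o, r)
  "mivenpasomi" → prefix "miven" already present; 6 new (p, a, s, o, m, i)
  "tadesopa" → 8 new (t, a, d, e, s, o, p, a)
  "mivenrun" → prefix "miven" already present; 3 new (r, u, n)
  "tadedetor" → prefix "tade" already present; 5 new (d, e, t, o, r)
  "sardor" → 6 new (s, a, r, d, o, r)
  "mivenro" → prefix "mivenr" already present; 1 new (o)
  "torlumirun" → prefix "t" already present; 9 new (o, r, l, u, m, i, r, u, n)
  "mi" → prefix "mi" already present; 0 new (none)
  "torlugal" → prefix "torlu" already present; 3 new (g, a, l)
  "fensar" → 6 new (f, e, n, s, a, r)
  "mivenkaven" → prefix "miven" already present; 5 new (k, a, v, e, n)
  "miventaven" → prefix "mivent" already present; 4 new (a, v, e, n)
  "tadelu" → prefix "tade" already present; 2 new (l, u)
  "ta" → prefix "ta" already present; 0 new (none)
  "torlugalgal" → prefix "torlugal" already present; 3 new (g, a, l)
  "torlugalde" → prefix "torlugal" already present; 2 new (d, e)
  "mivenlugalro" → prefix "miven" already present; 7 new (l, u, g, a, l, r, o)
Total nodes = 12 + 7 + 7 + 6 + 8 + 3 + 5 + 6 + 1 + 9 + 0 + 3 + 6 + 5 + 4 + 2 + 0 + 3 + 2 + 7 = 96

96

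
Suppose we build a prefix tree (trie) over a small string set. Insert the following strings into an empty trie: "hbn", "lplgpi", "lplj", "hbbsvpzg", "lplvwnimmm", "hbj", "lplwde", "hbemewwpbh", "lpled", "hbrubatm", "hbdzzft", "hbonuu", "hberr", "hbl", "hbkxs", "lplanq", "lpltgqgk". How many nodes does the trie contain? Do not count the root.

For each word, the new-node count is its length minus the longest prefix already in the trie:
  "hbn" → 3 new (h, b, n)
  "lplgpi" → 6 new (l, p, l, g, p, i)
  "lplj" → prefix "lpl" already present; 1 new (j)
  "hbbsvpzg" → prefix "hb" already present; 6 new (b, s, v, p, z, g)
  "lplvwnimmm" → prefix "lpl" already present; 7 new (v, w, n, i, m, m, m)
  "hbj" → prefix "hb" already present; 1 new (j)
  "lplwde" → prefix "lpl" already present; 3 new (w, d, e)
  "hbemewwpbh" → prefix "hb" already present; 8 new (e, m, e, w, w, p, b, h)
  "lpled" → prefix "lpl" already present; 2 new (e, d)
  "hbrubatm" → prefix "hb" already present; 6 new (r, u, b, a, t, m)
  "hbdzzft" → prefix "hb" already present; 5 new (d, z, z, f, t)
  "hbonuu" → prefix "hb" already present; 4 new (o, n, u, u)
  "hberr" → prefix "hbe" already present; 2 new (r, r)
  "hbl" → prefix "hb" already present; 1 new (l)
  "hbkxs" → prefix "hb" already present; 3 new (k, x, s)
  "lplanq" → prefix "lpl" already present; 3 new (a, n, q)
  "lpltgqgk" → prefix "lpl" already present; 5 new (t, g, q, g, k)
Total nodes = 3 + 6 + 1 + 6 + 7 + 1 + 3 + 8 + 2 + 6 + 5 + 4 + 2 + 1 + 3 + 3 + 5 = 66

66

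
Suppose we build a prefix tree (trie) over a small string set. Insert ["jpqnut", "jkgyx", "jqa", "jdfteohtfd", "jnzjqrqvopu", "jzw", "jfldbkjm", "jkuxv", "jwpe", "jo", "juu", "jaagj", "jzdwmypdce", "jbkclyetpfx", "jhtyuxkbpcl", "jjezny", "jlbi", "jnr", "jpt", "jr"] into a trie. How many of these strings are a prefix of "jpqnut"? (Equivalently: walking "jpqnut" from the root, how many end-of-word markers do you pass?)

1

Walk "jpqnut" from the root; an end-of-word marker is hit whenever a stored word is a prefix of "jpqnut".
Prefixes of the query that are stored words: "jpqnut"
Count: 1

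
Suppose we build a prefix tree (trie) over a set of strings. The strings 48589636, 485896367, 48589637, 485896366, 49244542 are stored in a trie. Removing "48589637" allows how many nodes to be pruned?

A node on "48589637"'s path can go only if nothing else ends at it or branches off below it.
The suffix "7" (1 node) is used only by "48589637"; the node for "4858963" still has the child "6", so pruning stops there.
Nodes removed: 1

1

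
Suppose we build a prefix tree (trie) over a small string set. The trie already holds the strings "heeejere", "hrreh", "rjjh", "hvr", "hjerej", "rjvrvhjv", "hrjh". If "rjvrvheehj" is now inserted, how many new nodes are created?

4

"rjvrvh" is already a path in the trie; the remaining "eehj" must be added.
Each of the 4 remaining characters creates one node.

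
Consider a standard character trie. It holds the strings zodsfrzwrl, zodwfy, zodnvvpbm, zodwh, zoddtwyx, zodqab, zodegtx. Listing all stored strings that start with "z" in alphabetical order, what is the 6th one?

Words with prefix "z", in lexicographic order: "zoddtwyx", "zodegtx", "zodnvvpbm", "zodqab", "zodsfrzwrl", "zodwfy", "zodwh"
Position 6: zodwfy

zodwfy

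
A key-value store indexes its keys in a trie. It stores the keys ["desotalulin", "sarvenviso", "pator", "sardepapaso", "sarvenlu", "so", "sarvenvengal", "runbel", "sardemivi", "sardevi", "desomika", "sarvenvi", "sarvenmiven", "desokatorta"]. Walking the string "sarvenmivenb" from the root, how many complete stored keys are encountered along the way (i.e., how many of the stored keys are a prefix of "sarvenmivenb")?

Check each prefix of "sarvenmivenb" against the stored set — each match is an end-marker on the path.
Prefixes of the query that are stored words: "sarvenmiven"
Count: 1

1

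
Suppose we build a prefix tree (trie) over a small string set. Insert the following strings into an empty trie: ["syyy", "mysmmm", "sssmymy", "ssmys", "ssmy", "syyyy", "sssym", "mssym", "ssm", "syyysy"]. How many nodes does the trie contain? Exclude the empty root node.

For each word, the new-node count is its length minus the longest prefix already in the trie:
  "syyy" → 4 new (s, y, y, y)
  "mysmmm" → 6 new (m, y, s, m, m, m)
  "sssmymy" → prefix "s" already present; 6 new (s, s, m, y, m, y)
  "ssmys" → prefix "ss" already present; 3 new (m, y, s)
  "ssmy" → prefix "ssmy" already present; 0 new (none)
  "syyyy" → prefix "syyy" already present; 1 new (y)
  "sssym" → prefix "sss" already present; 2 new (y, m)
  "mssym" → prefix "m" already present; 4 new (s, s, y, m)
  "ssm" → prefix "ssm" already present; 0 new (none)
  "syyysy" → prefix "syyy" already present; 2 new (s, y)
Total nodes = 4 + 6 + 6 + 3 + 0 + 1 + 2 + 4 + 0 + 2 = 28

28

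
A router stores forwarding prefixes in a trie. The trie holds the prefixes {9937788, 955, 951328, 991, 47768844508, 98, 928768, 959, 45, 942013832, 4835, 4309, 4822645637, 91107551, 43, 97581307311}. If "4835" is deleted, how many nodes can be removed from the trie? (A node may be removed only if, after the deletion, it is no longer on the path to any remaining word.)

2

After clearing the end-marker at "4835", prune upward until reaching a node still needed by another word.
The suffix "35" (2 nodes) is used only by "4835"; the node for "48" still has the child "2", so pruning stops there.
Nodes removed: 2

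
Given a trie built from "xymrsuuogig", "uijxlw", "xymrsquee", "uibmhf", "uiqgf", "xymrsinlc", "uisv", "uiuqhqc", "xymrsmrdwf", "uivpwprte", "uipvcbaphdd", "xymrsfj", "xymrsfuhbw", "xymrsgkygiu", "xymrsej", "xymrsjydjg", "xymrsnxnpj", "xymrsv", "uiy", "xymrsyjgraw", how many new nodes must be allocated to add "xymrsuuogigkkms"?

The longest prefix of "xymrsuuogigkkms" already in the trie is "xymrsuuogig" (length 11).
New nodes needed: |"xymrsuuogigkkms"| − 11 = 15 − 11 = 4.

4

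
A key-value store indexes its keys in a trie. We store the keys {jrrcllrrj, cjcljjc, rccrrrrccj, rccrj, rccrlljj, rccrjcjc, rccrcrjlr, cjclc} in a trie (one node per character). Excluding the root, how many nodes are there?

40

Count nodes per top-level branch (shared prefixes stored once):
  'c'-branch (cjclc, cjcljjc): 8 nodes
  'j'-branch (jrrcllrrj): 9 nodes
  'r'-branch (rccrcrjlr, rccrj, rccrjcjc, rccrlljj, rccrrrrccj): 23 nodes
Sum: 40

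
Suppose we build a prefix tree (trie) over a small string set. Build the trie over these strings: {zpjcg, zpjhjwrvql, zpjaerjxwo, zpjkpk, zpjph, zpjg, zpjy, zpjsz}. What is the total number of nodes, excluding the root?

28

Trie structure (* marks end of a word):
(root)
└─ z
   └─ p
      └─ j
         ├─ a
         │  └─ e
         │     └─ r
         │        └─ j
         │           └─ x
         │              └─ w
         │                 └─ o *
         ├─ c
         │  └─ g *
         ├─ g *
         ├─ h
         │  └─ j
         │     └─ w
         │        └─ r
         │           └─ v
         │              └─ q
         │                 └─ l *
         ├─ k
         │  └─ p
         │     └─ k *
         ├─ p
         │  └─ h *
         ├─ s
         │  └─ z *
         └─ y *
Counting every labelled node above: 28.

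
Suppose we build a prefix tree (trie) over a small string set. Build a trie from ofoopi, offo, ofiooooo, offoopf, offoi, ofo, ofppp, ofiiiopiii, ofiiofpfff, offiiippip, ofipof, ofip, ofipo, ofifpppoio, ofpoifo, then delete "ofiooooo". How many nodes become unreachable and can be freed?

5

After clearing the end-marker at "ofiooooo", prune upward until reaching a node still needed by another word.
The suffix "ooooo" (5 nodes) is used only by "ofiooooo"; the node for "ofi" still has the child "i", so pruning stops there.
Nodes removed: 5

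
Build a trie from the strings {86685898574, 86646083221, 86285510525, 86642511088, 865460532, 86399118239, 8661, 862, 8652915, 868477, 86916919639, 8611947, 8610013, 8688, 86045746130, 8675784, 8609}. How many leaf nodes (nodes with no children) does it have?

16

A leaf is a node with no children — equivalently, the end of a word that is not a proper prefix of any other stored word.
Those words: "86045746130", "8609", "8610013", "8611947", "86285510525", "86399118239", "8652915", "865460532", "8661", "86642511088", "86646083221", "86685898574", "8675784", "868477", "8688", "86916919639"
Leaf count: 16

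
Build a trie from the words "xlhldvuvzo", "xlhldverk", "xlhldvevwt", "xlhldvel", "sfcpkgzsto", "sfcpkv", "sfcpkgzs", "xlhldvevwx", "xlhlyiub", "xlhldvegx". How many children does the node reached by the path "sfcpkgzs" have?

Walk "sfcpkgzs" from the root, arriving at one node.
Characters that immediately follow "sfcpkgzs" among the stored strings: {t}.
That node has 1 child edge.

1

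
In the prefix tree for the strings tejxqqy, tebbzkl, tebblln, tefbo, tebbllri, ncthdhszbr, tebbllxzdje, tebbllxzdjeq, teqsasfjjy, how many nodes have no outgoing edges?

Leaves are exactly the stored words that no other stored word extends.
Those words: "ncthdhszbr", "tebblln", "tebbllri", "tebbllxzdjeq", "tebbzkl", "tefbo", "tejxqqy", "teqsasfjjy"
Leaf count: 8

8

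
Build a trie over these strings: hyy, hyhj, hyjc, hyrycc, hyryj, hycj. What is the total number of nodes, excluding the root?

Trie structure (* marks end of a word):
(root)
└─ h
   └─ y
      ├─ c
      │  └─ j *
      ├─ h
      │  └─ j *
      ├─ j
      │  └─ c *
      ├─ r
      │  └─ y
      │     ├─ c
      │     │  └─ c *
      │     └─ j *
      └─ y *
Counting every labelled node above: 14.

14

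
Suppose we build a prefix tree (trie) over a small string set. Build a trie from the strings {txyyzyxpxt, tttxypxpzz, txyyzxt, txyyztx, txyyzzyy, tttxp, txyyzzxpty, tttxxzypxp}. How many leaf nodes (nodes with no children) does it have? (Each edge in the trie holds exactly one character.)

8

Leaves are exactly the stored words that no other stored word extends.
Those words: "tttxp", "tttxxzypxp", "tttxypxpzz", "txyyztx", "txyyzxt", "txyyzyxpxt", "txyyzzxpty", "txyyzzyy"
Leaf count: 8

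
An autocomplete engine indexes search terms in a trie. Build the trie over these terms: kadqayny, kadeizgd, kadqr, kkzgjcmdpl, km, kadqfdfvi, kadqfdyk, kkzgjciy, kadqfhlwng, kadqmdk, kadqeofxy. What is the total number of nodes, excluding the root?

Insert word by word; a character creates a node only if that edge doesn't already exist:
  "kadqayny" → 8 new (k, a, d, q, a, y, n, y)
  "kadeizgd" → prefix "kad" already present; 5 new (e, i, z, g, d)
  "kadqr" → prefix "kadq" already present; 1 new (r)
  "kkzgjcmdpl" → prefix "k" already present; 9 new (k, z, g, j, c, m, d, p, l)
  "km" → prefix "k" already present; 1 new (m)
  "kadqfdfvi" → prefix "kadq" already present; 5 new (f, d, f, v, i)
  "kadqfdyk" → prefix "kadqfd" already present; 2 new (y, k)
  "kkzgjciy" → prefix "kkzgjc" already present; 2 new (i, y)
  "kadqfhlwng" → prefix "kadqf" already present; 5 new (h, l, w, n, g)
  "kadqmdk" → prefix "kadq" already present; 3 new (m, d, k)
  "kadqeofxy" → prefix "kadq" already present; 5 new (e, o, f, x, y)
Total nodes = 8 + 5 + 1 + 9 + 1 + 5 + 2 + 2 + 5 + 3 + 5 = 46

46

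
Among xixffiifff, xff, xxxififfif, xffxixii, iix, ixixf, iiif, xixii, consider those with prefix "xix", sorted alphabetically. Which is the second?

xixii

Filter for "xix…" and sort: "xixffiifff", "xixii"
The 2nd is xixii.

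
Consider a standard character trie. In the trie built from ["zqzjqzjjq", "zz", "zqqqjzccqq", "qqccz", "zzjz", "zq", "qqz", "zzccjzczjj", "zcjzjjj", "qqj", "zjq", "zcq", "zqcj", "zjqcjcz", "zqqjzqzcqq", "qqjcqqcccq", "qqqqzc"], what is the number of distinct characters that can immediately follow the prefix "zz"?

Follow the path "zz" to its node, then look at its outgoing edges.
Distinct next characters after "zz": c, j.
That node has 2 child edges.

2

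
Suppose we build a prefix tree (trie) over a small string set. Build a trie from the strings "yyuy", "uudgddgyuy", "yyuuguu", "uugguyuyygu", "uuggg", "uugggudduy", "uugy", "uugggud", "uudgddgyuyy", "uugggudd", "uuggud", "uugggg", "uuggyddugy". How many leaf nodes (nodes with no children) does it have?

9

Leaves are exactly the stored words that no other stored word extends.
Those words: "uudgddgyuyy", "uugggg", "uugggudduy", "uuggud", "uugguyuyygu", "uuggyddugy", "uugy", "yyuuguu", "yyuy"
Leaf count: 9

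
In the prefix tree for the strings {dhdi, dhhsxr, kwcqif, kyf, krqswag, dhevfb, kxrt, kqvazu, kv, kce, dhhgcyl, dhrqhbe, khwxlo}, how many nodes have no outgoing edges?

Leaves are exactly the stored words that no other stored word extends.
Those words: "dhdi", "dhevfb", "dhhgcyl", "dhhsxr", "dhrqhbe", "kce", "khwxlo", "kqvazu", "krqswag", "kv", "kwcqif", "kxrt", "kyf"
Leaf count: 13

13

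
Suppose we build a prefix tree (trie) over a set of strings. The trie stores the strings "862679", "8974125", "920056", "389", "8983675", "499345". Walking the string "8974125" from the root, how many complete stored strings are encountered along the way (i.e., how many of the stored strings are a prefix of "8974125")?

1

Walk "8974125" from the root; an end-of-word marker is hit whenever a stored word is a prefix of "8974125".
Prefixes of the query that are stored words: "8974125"
Count: 1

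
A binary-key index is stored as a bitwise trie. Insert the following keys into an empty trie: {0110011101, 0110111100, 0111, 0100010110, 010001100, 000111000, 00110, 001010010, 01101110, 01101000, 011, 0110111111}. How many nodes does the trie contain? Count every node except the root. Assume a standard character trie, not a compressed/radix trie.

Count nodes per top-level branch (shared prefixes stored once):
  '0'-branch (000111000, 001010010, 00110, 0100010110, 010001100, 011, 0110011101, 01101000, 01101110, 0110111100, 0110111111, 0111): 51 nodes
Sum: 51

51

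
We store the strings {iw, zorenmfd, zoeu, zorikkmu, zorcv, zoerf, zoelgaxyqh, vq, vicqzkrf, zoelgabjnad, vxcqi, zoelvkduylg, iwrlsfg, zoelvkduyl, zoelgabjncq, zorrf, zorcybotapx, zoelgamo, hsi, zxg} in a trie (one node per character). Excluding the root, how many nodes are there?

76

Count nodes per top-level branch (shared prefixes stored once):
  'h'-branch (hsi): 3 nodes
  'i'-branch (iw, iwrlsfg): 7 nodes
  'v'-branch (vicqzkrf, vq, vxcqi): 13 nodes
  'z'-branch (zoelgabjnad, zoelgabjncq, zoelgamo, zoelgaxyqh, zoelvkduyl, zoelvkduylg, zoerf, zoeu, zorcv, zorcybotapx, zorenmfd, zorikkmu, zorrf, zxg): 53 nodes
Sum: 76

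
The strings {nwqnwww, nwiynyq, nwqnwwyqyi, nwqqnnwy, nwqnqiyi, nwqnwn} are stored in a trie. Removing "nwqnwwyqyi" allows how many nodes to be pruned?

4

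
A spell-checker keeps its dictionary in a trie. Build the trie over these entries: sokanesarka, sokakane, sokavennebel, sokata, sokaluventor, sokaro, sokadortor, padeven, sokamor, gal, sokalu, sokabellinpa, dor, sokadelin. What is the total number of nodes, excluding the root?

69

Count nodes per top-level branch (shared prefixes stored once):
  'd'-branch (dor): 3 nodes
  'g'-branch (gal): 3 nodes
  'p'-branch (padeven): 7 nodes
  's'-branch (sokabellinpa, sokadelin, sokadortor, sokakane, sokalu, sokaluventor, sokamor, sokanesarka, sokaro, sokata, sokavennebel): 56 nodes
Sum: 69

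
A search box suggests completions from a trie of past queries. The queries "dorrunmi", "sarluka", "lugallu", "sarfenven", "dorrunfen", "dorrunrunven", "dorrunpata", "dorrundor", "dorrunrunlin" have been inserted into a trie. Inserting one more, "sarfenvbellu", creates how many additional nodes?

5

"sarfenv" is already a path in the trie; the remaining "bellu" must be added.
So 12 − 7 = 5 new nodes.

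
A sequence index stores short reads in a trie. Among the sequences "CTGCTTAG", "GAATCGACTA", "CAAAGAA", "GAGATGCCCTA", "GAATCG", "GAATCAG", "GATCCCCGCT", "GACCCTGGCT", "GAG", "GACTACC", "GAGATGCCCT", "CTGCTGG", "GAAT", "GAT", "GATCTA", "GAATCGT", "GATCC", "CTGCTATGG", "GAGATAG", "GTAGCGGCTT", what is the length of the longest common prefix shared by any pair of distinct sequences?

The deepest shared node is where two words last agree before diverging.
e.g. "GAGATGCCCT" and "GAGATGCCCTA" share the prefix "GAGATGCCCT" of length 10; no pair shares a longer one.
Longest shared-prefix length: 10

10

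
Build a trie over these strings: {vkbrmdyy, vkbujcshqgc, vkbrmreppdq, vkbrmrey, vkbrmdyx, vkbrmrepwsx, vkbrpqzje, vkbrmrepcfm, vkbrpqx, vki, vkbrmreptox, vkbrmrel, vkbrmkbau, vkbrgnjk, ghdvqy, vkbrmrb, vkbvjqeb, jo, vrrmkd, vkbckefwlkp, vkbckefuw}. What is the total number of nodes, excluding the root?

78

Count nodes per top-level branch (shared prefixes stored once):
  'g'-branch (ghdvqy): 6 nodes
  'j'-branch (jo): 2 nodes
  'v'-branch (vkbckefuw, vkbckefwlkp, vkbrgnjk, vkbrmdyx, vkbrmdyy, vkbrmkbau, vkbrmrb, vkbrmrel, vkbrmrepcfm, vkbrmreppdq, vkbrmreptox, vkbrmrepwsx, vkbrmrey, vkbrpqx, vkbrpqzje, vkbujcshqgc, vkbvjqeb, vki, vrrmkd): 70 nodes
Sum: 78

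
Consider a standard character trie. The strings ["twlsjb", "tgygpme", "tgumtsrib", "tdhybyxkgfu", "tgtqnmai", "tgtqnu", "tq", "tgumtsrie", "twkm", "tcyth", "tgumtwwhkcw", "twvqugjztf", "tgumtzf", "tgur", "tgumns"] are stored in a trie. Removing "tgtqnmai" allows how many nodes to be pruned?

After clearing the end-marker at "tgtqnmai", prune upward until reaching a node still needed by another word.
The suffix "mai" (3 nodes) is used only by "tgtqnmai"; the node for "tgtqn" still has the child "u", so pruning stops there.
Nodes removed: 3

3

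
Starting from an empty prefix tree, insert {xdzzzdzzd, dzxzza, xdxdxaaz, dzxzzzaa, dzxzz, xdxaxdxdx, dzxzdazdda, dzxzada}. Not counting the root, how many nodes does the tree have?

Trie structure (* marks end of a word):
(root)
├─ d
│  └─ z
│     └─ x
│        └─ z
│           ├─ a
│           │  └─ d
│           │     └─ a *
│           ├─ d
│           │  └─ a
│           │     └─ z
│           │        └─ d
│           │           └─ d
│           │              └─ a *
│           └─ z *
│              ├─ a *
│              └─ z
│                 └─ a
│                    └─ a *
└─ x
   └─ d
      ├─ x
      │  ├─ a
      │  │  └─ x
      │  │     └─ d
      │  │        └─ x
      │  │           └─ d
      │  │              └─ x *
      │  └─ d
      │     └─ x
      │        └─ a
      │           └─ a
      │              └─ z *
      └─ z
         └─ z
            └─ z
               └─ d
                  └─ z
                     └─ z
                        └─ d *
Counting every labelled node above: 39.

39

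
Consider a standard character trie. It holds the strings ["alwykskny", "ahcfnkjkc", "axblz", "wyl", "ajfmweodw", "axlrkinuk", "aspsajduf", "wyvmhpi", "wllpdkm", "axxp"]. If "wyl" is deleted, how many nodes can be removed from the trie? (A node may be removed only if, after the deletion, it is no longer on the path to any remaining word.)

Walk "wyl" from the leaf back toward the root, removing each node that no remaining word uses.
The suffix "l" (1 node) is used only by "wyl"; the node for "wy" still has the child "v", so pruning stops there.
Nodes removed: 1

1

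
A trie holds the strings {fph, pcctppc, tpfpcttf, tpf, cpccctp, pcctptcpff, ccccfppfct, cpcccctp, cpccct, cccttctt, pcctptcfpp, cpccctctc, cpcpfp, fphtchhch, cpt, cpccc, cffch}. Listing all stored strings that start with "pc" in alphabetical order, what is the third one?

Words with prefix "pc", in lexicographic order: "pcctppc", "pcctptcfpp", "pcctptcpff"
The 3rd is pcctptcpff.

pcctptcpff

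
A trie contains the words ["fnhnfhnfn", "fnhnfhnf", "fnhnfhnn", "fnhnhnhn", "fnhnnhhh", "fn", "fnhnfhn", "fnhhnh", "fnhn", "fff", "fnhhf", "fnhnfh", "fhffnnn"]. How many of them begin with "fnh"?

Walk to "fnh"; the words in its subtree are exactly those with that prefix.
Matches: "fnhhf", "fnhhnh", "fnhn", "fnhnfh", "fnhnfhn", "fnhnfhnf", "fnhnfhnfn", "fnhnfhnn", "fnhnhnhn", "fnhnnhhh"
Count: 10

10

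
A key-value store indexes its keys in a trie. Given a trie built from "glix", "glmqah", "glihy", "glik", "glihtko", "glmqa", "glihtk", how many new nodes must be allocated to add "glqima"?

4

Walking "glqima" from the root, the first 2 characters ("gl") follow existing edges; "q" is the first miss.
So 6 − 2 = 4 new nodes.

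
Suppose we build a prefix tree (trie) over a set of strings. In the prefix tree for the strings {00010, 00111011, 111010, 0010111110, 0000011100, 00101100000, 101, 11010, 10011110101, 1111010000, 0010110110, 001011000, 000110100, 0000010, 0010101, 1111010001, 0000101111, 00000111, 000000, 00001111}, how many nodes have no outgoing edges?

18

Leaves are exactly the stored words that no other stored word extends.
Those words: "000000", "0000010", "0000011100", "0000101111", "00001111", "00010", "000110100", "0010101", "00101100000", "0010110110", "0010111110", "00111011", "10011110101", "101", "11010", "111010", "1111010000", "1111010001"
Leaf count: 18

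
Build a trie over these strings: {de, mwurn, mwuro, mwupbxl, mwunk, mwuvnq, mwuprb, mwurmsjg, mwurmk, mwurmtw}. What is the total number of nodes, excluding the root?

Insert word by word; a character creates a node only if that edge doesn't already exist:
  "de" → 2 new (d, e)
  "mwurn" → 5 new (m, w, u, r, n)
  "mwuro" → prefix "mwur" already present; 1 new (o)
  "mwupbxl" → prefix "mwu" already present; 4 new (p, b, x, l)
  "mwunk" → prefix "mwu" already present; 2 new (n, k)
  "mwuvnq" → prefix "mwu" already present; 3 new (v, n, q)
  "mwuprb" → prefix "mwup" already present; 2 new (r, b)
  "mwurmsjg" → prefix "mwur" already present; 4 new (m, s, j, g)
  "mwurmk" → prefix "mwurm" already present; 1 new (k)
  "mwurmtw" → prefix "mwurm" already present; 2 new (t, w)
Total nodes = 2 + 5 + 1 + 4 + 2 + 3 + 2 + 4 + 1 + 2 = 26

26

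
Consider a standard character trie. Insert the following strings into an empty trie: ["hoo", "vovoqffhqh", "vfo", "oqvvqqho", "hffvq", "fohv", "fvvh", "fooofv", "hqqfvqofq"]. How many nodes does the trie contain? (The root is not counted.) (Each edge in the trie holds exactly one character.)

46

Insert word by word; a character creates a node only if that edge doesn't already exist:
  "hoo" → 3 new (h, o, o)
  "vovoqffhqh" → 10 new (v, o, v, o, q, f, f, h, q, h)
  "vfo" → prefix "v" already present; 2 new (f, o)
  "oqvvqqho" → 8 new (o, q, v, v, q, q, h, o)
  "hffvq" → prefix "h" already present; 4 new (f, f, v, q)
  "fohv" → 4 new (f, o, h, v)
  "fvvh" → prefix "f" already present; 3 new (v, v, h)
  "fooofv" → prefix "fo" already present; 4 new (o, o, f, v)
  "hqqfvqofq" → prefix "h" already present; 8 new (q, q, f, v, q, o, f, q)
Total nodes = 3 + 10 + 2 + 8 + 4 + 4 + 3 + 4 + 8 = 46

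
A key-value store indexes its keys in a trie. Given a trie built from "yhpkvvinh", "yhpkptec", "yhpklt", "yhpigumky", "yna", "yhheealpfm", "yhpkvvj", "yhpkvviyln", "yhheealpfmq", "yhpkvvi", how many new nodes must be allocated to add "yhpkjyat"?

4

Walking "yhpkjyat" from the root, the first 4 characters ("yhpk") follow existing edges; "j" is the first miss.
So 8 − 4 = 4 new nodes.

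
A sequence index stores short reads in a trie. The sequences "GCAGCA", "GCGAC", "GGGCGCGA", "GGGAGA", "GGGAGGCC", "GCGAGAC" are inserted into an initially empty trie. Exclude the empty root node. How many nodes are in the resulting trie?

25

Count nodes per top-level branch (shared prefixes stored once):
  'G'-branch (GCAGCA, GCGAC, GCGAGAC, GGGAGA, GGGAGGCC, GGGCGCGA): 25 nodes
Sum: 25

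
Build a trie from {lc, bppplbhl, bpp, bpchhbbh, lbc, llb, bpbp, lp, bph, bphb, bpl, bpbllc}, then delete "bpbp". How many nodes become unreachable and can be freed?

A node on "bpbp"'s path can go only if nothing else ends at it or branches off below it.
The suffix "p" (1 node) is used only by "bpbp"; the node for "bpb" still has the child "l", so pruning stops there.
Nodes removed: 1

1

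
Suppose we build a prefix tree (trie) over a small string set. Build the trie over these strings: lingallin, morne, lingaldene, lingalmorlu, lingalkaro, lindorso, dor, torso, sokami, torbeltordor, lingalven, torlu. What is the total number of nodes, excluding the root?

60

Count nodes per top-level branch (shared prefixes stored once):
  'd'-branch (dor): 3 nodes
  'l'-branch (lindorso, lingaldene, lingalkaro, lingallin, lingalmorlu, lingalven): 30 nodes
  'm'-branch (morne): 5 nodes
  's'-branch (sokami): 6 nodes
  't'-branch (torbeltordor, torlu, torso): 16 nodes
Sum: 60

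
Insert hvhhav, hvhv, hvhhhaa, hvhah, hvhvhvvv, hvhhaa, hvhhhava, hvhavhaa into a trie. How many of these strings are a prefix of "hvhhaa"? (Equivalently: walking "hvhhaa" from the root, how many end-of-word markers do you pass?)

Check each prefix of "hvhhaa" against the stored set — each match is an end-marker on the path.
Prefixes of the query that are stored words: "hvhhaa"
Count: 1

1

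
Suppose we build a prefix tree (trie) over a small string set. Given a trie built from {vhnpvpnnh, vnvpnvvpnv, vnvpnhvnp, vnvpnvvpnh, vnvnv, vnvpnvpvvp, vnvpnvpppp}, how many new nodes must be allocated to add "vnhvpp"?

4

Walking "vnhvpp" from the root, the first 2 characters ("vn") follow existing edges; "h" is the first miss.
Each of the 4 remaining characters creates one node.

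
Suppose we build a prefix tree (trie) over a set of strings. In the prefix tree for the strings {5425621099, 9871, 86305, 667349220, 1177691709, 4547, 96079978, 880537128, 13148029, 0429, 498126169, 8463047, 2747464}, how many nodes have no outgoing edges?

13

A leaf is a node with no children — equivalently, the end of a word that is not a proper prefix of any other stored word.
Those words: "0429", "1177691709", "13148029", "2747464", "4547", "498126169", "5425621099", "667349220", "8463047", "86305", "880537128", "96079978", "9871"
Leaf count: 13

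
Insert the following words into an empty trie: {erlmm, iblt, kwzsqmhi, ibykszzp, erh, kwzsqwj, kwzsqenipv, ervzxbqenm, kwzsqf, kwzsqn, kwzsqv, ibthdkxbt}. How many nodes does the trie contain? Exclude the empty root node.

49

For each word, the new-node count is its length minus the longest prefix already in the trie:
  "erlmm" → 5 new (e, r, l, m, m)
  "iblt" → 4 new (i, b, l, t)
  "kwzsqmhi" → 8 new (k, w, z, s, q, m, h, i)
  "ibykszzp" → prefix "ib" already present; 6 new (y, k, s, z, z, p)
  "erh" → prefix "er" already present; 1 new (h)
  "kwzsqwj" → prefix "kwzsq" already present; 2 new (w, j)
  "kwzsqenipv" → prefix "kwzsq" already present; 5 new (e, n, i, p, v)
  "ervzxbqenm" → prefix "er" already present; 8 new (v, z, x, b, q, e, n, m)
  "kwzsqf" → prefix "kwzsq" already present; 1 new (f)
  "kwzsqn" → prefix "kwzsq" already present; 1 new (n)
  "kwzsqv" → prefix "kwzsq" already present; 1 new (v)
  "ibthdkxbt" → prefix "ib" already present; 7 new (t, h, d, k, x, b, t)
Total nodes = 5 + 4 + 8 + 6 + 1 + 2 + 5 + 8 + 1 + 1 + 1 + 7 = 49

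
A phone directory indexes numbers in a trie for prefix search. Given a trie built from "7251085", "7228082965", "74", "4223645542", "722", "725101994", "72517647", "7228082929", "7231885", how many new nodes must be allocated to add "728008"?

The longest prefix of "728008" already in the trie is "72" (length 2).
Each of the 4 remaining characters creates one node.

4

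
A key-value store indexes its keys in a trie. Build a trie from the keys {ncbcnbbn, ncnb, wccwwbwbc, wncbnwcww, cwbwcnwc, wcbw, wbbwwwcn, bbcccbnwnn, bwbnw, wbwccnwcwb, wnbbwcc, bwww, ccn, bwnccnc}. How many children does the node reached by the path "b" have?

The children of the "b" node are the distinct next characters among strings starting with "b".
Distinct next characters after "b": b, w.
That node has 2 child edges.

2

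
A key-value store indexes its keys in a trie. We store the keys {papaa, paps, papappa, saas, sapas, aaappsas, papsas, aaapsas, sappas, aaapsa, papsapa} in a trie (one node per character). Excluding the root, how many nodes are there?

For each word, the new-node count is its length minus the longest prefix already in the trie:
  "papaa" → 5 new (p, a, p, a, a)
  "paps" → prefix "pap" already present; 1 new (s)
  "papappa" → prefix "papa" already present; 3 new (p, p, a)
  "saas" → 4 new (s, a, a, s)
  "sapas" → prefix "sa" already present; 3 new (p, a, s)
  "aaappsas" → 8 new (a, a, a, p, p, s, a, s)
  "papsas" → prefix "paps" already present; 2 new (a, s)
  "aaapsas" → prefix "aaap" already present; 3 new (s, a, s)
  "sappas" → prefix "sap" already present; 3 new (p, a, s)
  "aaapsa" → prefix "aaapsa" already present; 0 new (none)
  "papsapa" → prefix "papsa" already present; 2 new (p, a)
Total nodes = 5 + 1 + 3 + 4 + 3 + 8 + 2 + 3 + 3 + 0 + 2 = 34

34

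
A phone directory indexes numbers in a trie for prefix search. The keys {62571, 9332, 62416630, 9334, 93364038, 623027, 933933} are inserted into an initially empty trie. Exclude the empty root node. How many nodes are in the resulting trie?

Count nodes per top-level branch (shared prefixes stored once):
  '6'-branch (623027, 62416630, 62571): 15 nodes
  '9'-branch (9332, 9334, 93364038, 933933): 13 nodes
Sum: 28

28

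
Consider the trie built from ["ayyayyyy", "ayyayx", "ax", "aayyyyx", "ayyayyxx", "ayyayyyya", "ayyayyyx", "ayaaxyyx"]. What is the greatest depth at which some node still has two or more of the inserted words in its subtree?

8

Look for the deepest trie node that still has at least two words in its subtree.
e.g. "ayyayyyy" and "ayyayyyya" share the prefix "ayyayyyy" of length 8; no pair shares a longer one.
Longest shared-prefix length: 8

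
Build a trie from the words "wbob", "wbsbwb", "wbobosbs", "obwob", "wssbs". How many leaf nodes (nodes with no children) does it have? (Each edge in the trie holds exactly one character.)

4

A leaf is a node with no children — equivalently, the end of a word that is not a proper prefix of any other stored word.
Those words: "obwob", "wbobosbs", "wbsbwb", "wssbs"
Leaf count: 4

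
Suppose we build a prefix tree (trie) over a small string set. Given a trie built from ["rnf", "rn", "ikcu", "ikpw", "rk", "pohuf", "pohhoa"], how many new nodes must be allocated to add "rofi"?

The longest prefix of "rofi" already in the trie is "r" (length 1).
So 4 − 1 = 3 new nodes.

3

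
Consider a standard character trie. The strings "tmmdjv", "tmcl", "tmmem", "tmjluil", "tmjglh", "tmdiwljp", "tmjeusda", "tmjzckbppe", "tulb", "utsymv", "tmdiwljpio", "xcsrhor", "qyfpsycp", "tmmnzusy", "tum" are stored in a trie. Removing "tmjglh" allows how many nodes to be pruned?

Walk "tmjglh" from the leaf back toward the root, removing each node that no remaining word uses.
The suffix "glh" (3 nodes) is used only by "tmjglh"; the node for "tmj" still has the child "l", so pruning stops there.
Nodes removed: 3

3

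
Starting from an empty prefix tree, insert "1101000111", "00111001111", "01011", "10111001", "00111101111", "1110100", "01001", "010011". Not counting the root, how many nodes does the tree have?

46

For each word, the new-node count is its length minus the longest prefix already in the trie:
  "1101000111" → 10 new (1, 1, 0, 1, 0, 0, 0, 1, 1, 1)
  "00111001111" → 11 new (0, 0, 1, 1, 1, 0, 0, 1, 1, 1, 1)
  "01011" → prefix "0" already present; 4 new (1, 0, 1, 1)
  "10111001" → prefix "1" already present; 7 new (0, 1, 1, 1, 0, 0, 1)
  "00111101111" → prefix "00111" already present; 6 new (1, 0, 1, 1, 1, 1)
  "1110100" → prefix "11" already present; 5 new (1, 0, 1, 0, 0)
  "01001" → prefix "010" already present; 2 new (0, 1)
  "010011" → prefix "01001" already present; 1 new (1)
Total nodes = 10 + 11 + 4 + 7 + 6 + 5 + 2 + 1 = 46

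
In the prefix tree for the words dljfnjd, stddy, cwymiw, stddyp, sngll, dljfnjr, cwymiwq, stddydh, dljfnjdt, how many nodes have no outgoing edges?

Leaves are exactly the stored words that no other stored word extends.
Those words: "cwymiwq", "dljfnjdt", "dljfnjr", "sngll", "stddydh", "stddyp"
Leaf count: 6

6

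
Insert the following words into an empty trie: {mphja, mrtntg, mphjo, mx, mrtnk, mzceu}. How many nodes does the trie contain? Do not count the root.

17

Count nodes per top-level branch (shared prefixes stored once):
  'm'-branch (mphja, mphjo, mrtnk, mrtntg, mx, mzceu): 17 nodes
Sum: 17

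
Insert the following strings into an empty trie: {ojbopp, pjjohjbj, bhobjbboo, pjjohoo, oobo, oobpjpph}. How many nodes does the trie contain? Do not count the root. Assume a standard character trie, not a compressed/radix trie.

33

For each word, the new-node count is its length minus the longest prefix already in the trie:
  "ojbopp" → 6 new (o, j, b, o, p, p)
  "pjjohjbj" → 8 new (p, j, j, o, h, j, b, j)
  "bhobjbboo" → 9 new (b, h, o, b, j, b, b, o, o)
  "pjjohoo" → prefix "pjjoh" already present; 2 new (o, o)
  "oobo" → prefix "o" already present; 3 new (o, b, o)
  "oobpjpph" → prefix "oob" already present; 5 new (p, j, p, p, h)
Total nodes = 6 + 8 + 9 + 2 + 3 + 5 = 33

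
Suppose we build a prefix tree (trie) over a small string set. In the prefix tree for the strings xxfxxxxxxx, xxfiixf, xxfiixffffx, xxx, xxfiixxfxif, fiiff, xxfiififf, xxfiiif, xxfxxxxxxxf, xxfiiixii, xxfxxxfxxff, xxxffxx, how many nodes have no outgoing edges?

A leaf is a node with no children — equivalently, the end of a word that is not a proper prefix of any other stored word.
Those words: "fiiff", "xxfiififf", "xxfiiif", "xxfiiixii", "xxfiixffffx", "xxfiixxfxif", "xxfxxxfxxff", "xxfxxxxxxxf", "xxxffxx"
Leaf count: 9

9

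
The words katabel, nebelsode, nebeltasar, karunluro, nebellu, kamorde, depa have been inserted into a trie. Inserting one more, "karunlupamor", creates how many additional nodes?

Walking "karunlupamor" from the root, the first 7 characters ("karunlu") follow existing edges; "p" is the first miss.
New nodes needed: |"karunlupamor"| − 7 = 12 − 7 = 5.

5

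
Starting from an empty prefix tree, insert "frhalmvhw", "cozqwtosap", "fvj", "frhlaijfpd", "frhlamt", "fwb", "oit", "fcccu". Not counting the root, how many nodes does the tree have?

Trie structure (* marks end of a word):
(root)
├─ c
│  └─ o
│     └─ z
│        └─ q
│           └─ w
│              └─ t
│                 └─ o
│                    └─ s
│                       └─ a
│                          └─ p *
├─ f
│  ├─ c
│  │  └─ c
│  │     └─ c
│  │        └─ u *
│  ├─ r
│  │  └─ h
│  │     ├─ a
│  │     │  └─ l
│  │     │     └─ m
│  │     │        └─ v
│  │     │           └─ h
│  │     │              └─ w *
│  │     └─ l
│  │        └─ a
│  │           ├─ i
│  │           │  └─ j
│  │           │     └─ f
│  │           │        └─ p
│  │           │           └─ d *
│  │           └─ m
│  │              └─ t *
│  ├─ v
│  │  └─ j *
│  └─ w
│     └─ b *
└─ o
   └─ i
      └─ t *
Counting every labelled node above: 39.

39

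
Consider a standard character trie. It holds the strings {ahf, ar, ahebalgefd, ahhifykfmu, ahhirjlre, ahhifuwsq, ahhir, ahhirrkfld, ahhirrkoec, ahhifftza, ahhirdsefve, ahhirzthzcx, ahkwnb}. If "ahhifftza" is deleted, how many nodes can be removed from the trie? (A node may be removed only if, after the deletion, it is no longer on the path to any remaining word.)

A node on "ahhifftza"'s path can go only if nothing else ends at it or branches off below it.
The suffix "ftza" (4 nodes) is used only by "ahhifftza"; the node for "ahhif" still has the child "y", so pruning stops there.
Nodes removed: 4

4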